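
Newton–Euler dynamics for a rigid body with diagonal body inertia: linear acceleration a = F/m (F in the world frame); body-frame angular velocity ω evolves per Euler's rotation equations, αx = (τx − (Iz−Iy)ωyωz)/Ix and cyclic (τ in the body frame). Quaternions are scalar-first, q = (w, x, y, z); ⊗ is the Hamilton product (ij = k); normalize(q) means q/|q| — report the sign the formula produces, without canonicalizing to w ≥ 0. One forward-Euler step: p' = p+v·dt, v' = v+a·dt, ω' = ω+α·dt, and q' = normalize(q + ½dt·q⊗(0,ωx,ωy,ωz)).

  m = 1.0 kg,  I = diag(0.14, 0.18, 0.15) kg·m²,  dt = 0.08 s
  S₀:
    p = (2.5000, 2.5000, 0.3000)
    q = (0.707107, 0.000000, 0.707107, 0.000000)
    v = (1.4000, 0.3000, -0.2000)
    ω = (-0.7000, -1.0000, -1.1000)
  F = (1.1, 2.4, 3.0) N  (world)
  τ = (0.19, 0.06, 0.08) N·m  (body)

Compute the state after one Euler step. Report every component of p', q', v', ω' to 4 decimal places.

ω×(Iω) gyroscopic = (-0.0330, -0.0077, 0.0280)
(τ − ω×Iω)/I = (1.5929, 0.3761, 0.3467)
new body rate ω' = (-0.5726, -0.9699, -1.0723)
Hamilton product q⊗(0,ω) = (0.7071070, -1.2727926, -0.7071070, -0.2828428)
q' = normalize(q + ½dt·q⊗(0,ω)) = (0.7338, -0.0508, 0.6774, -0.0113)
a = F/m = (1.1000, 2.4000, 3.0000)
p' = p + v·dt = (2.6120, 2.5240, 0.2840)
v' = v + a·dt = (1.4880, 0.4920, 0.0400)

p' = (2.6120, 2.5240, 0.2840)
q' = (0.7338, -0.0508, 0.6774, -0.0113)
v' = (1.4880, 0.4920, 0.0400)
ω' = (-0.5726, -0.9699, -1.0723)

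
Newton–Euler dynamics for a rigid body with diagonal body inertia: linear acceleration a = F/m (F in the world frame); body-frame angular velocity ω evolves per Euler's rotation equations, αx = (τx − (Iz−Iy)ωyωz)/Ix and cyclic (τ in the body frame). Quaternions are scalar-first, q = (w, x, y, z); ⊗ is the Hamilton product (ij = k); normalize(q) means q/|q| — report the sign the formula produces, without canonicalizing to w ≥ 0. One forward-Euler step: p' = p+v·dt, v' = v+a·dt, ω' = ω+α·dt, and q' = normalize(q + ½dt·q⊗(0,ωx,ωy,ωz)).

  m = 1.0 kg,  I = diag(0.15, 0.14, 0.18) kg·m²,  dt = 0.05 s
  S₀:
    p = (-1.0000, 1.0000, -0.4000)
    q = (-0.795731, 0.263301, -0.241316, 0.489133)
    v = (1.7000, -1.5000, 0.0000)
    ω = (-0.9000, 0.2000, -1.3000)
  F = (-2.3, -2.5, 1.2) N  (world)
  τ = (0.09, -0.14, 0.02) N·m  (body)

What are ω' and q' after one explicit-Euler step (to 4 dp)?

gyro term ω×Iω = (-0.0104, -0.0351, 0.0018)
α = I⁻¹(τ − ω×Iω) = (0.6693, -0.7493, 0.1011)
new body rate ω' = (-0.8665, 0.1625, -1.2949)
Hamilton product q⊗(0,ω) = (0.9211070, 0.9320421, -0.2570746, 0.8699261)
q + ½dt·q⊗(0,ω), renormalized = (-0.7721, 0.2864, -0.2475, 0.5105)

ω' = (-0.8665, 0.1625, -1.2949)
q' = (-0.7721, 0.2864, -0.2475, 0.5105)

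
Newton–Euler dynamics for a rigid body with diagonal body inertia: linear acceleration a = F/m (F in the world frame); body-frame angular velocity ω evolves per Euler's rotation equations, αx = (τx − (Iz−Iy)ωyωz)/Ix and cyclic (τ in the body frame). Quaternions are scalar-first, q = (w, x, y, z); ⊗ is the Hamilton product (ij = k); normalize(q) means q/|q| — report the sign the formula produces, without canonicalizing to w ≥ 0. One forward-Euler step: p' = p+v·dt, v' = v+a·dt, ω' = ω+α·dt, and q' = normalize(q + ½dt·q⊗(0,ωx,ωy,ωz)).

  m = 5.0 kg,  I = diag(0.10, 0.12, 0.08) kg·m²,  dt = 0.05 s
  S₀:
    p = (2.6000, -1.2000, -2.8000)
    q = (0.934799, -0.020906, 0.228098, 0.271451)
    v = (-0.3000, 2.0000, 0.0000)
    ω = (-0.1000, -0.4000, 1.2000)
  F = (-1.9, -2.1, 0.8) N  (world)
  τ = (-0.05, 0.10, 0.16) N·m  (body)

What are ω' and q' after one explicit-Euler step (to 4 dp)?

ω' = (-0.1346, -0.3573, 1.2995)
q' = (0.9284, -0.0137, 0.2186, 0.3001)

(τ − ω×Iω)/I = (-0.6920, 0.8533, 1.9900)
new body rate ω' = (-0.1346, -0.3573, 1.2995)
Hamilton product q⊗(0,ω) = (-0.2365926, 0.2888181, -0.3759775, 1.1529310)
q' = normalize(q + ½dt·q⊗(0,ω)) = (0.9284, -0.0137, 0.2186, 0.3001)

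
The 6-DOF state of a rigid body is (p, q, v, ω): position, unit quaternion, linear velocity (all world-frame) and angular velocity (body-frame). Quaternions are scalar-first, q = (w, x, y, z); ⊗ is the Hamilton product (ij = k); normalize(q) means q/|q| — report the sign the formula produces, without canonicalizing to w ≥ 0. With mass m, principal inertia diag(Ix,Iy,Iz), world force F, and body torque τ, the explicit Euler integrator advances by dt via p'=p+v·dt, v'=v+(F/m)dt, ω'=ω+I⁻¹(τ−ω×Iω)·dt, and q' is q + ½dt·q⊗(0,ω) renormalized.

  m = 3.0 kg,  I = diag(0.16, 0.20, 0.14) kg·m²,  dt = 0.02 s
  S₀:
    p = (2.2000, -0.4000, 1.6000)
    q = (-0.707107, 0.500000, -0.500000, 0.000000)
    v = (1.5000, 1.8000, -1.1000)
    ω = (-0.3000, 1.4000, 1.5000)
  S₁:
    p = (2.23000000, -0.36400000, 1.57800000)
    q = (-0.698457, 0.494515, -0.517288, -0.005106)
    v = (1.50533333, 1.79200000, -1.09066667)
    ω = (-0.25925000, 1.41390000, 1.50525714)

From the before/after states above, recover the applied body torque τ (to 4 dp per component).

rate change Δω = (0.04075000, 0.01390000, 0.00525714)
applied torque τ = (0.2000, 0.1300, 0.0200)

τ = (0.2000, 0.1300, 0.0200)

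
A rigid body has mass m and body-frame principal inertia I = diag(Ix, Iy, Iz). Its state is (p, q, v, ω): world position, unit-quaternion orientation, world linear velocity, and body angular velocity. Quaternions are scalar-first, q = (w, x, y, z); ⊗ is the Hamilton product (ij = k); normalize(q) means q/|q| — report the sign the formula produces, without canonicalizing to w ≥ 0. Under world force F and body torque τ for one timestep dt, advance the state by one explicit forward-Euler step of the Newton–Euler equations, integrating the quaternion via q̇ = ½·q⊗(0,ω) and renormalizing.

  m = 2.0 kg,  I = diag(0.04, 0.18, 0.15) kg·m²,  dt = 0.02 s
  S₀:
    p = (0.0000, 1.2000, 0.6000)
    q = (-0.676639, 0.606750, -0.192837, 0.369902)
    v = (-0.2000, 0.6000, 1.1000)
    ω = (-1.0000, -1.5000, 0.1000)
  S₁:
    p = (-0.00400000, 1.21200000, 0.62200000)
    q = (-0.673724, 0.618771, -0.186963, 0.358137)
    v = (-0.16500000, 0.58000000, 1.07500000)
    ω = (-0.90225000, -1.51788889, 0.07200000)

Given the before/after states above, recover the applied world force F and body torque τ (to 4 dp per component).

F = (3.5000, -2.0000, -2.5000)
τ = (0.2000, -0.1500, 0.0000)

rate change Δω = (0.09775000, -0.01788889, -0.02800000)
applied torque τ = (0.2000, -0.1500, 0.0000)
v₁ − v₀ = (0.03500000, -0.02000000, -0.02500000)
F = m·Δv/dt = (3.5000, -2.0000, -2.5000)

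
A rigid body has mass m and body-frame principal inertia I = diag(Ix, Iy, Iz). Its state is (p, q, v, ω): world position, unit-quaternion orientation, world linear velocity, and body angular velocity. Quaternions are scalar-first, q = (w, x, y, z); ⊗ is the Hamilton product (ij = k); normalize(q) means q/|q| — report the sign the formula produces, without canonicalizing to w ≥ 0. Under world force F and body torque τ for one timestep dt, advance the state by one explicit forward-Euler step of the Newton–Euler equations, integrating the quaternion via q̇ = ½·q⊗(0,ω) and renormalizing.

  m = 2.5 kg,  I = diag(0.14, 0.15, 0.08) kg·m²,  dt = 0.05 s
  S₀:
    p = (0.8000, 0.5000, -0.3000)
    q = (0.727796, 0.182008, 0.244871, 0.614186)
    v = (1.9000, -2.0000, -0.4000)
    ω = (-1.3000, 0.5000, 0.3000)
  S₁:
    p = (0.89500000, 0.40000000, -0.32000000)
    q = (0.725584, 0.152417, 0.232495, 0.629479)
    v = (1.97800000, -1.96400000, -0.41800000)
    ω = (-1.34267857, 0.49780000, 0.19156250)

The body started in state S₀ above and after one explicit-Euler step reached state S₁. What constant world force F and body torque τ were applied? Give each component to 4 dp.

v₁ − v₀ = (0.07800000, 0.03600000, -0.01800000)
F = m·Δv/dt = (3.9000, 1.8000, -0.9000)
Δω = ω₁−ω₀ = (-0.04267857, -0.00220000, -0.10843750)
precession coupling = (-0.0105, -0.0234, -0.0065)
I·α + gyro = (-0.1300, -0.0300, -0.1800)

F = (3.9000, 1.8000, -0.9000)
τ = (-0.1300, -0.0300, -0.1800)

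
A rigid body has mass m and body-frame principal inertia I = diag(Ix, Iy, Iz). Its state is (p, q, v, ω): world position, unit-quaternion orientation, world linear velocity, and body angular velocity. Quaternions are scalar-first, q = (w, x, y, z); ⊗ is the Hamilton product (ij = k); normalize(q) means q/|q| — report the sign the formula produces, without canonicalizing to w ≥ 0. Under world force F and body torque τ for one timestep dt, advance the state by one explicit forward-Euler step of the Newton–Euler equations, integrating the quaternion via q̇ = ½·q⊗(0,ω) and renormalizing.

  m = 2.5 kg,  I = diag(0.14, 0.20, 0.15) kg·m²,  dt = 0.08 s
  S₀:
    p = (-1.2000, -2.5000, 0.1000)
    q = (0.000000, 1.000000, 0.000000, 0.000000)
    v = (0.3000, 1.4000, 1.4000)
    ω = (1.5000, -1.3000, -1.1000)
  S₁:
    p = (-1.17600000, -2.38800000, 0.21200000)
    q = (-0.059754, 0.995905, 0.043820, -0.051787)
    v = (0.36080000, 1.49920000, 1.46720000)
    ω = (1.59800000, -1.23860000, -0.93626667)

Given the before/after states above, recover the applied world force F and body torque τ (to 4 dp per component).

F = (1.9000, 3.1000, 2.1000)
τ = (0.1000, 0.1700, 0.1900)

ω₁ − ω₀ = (0.09800000, 0.06140000, 0.16373333)
I·α + gyro = (0.1000, 0.1700, 0.1900)
Δv = v₁−v₀ = (0.06080000, 0.09920000, 0.06720000)
m·(v₁−v₀)/dt = (1.9000, 3.1000, 2.1000)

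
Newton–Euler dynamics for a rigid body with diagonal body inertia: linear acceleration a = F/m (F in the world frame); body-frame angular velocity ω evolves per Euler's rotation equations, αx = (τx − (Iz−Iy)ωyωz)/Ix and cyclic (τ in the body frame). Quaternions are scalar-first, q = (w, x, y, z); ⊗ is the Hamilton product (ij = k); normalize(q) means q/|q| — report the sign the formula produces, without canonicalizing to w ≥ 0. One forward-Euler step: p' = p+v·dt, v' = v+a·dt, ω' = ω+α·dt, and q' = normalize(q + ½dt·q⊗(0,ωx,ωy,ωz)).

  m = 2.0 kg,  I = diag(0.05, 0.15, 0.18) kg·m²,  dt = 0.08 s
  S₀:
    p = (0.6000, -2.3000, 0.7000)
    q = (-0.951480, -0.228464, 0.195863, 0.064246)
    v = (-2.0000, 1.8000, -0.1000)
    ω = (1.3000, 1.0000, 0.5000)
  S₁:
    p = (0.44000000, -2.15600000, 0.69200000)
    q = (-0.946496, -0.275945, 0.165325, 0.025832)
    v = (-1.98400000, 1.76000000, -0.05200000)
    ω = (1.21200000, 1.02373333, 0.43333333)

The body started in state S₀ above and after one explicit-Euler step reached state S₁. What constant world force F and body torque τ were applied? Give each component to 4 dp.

F = (0.4000, -1.0000, 1.2000)
τ = (-0.0400, -0.0400, -0.0200)

Δv = v₁−v₀ = (0.01600000, -0.04000000, 0.04800000)
applied force F = (0.4000, -1.0000, 1.2000)
ω₁ − ω₀ = (-0.08800000, 0.02373333, -0.06666667)
I·α + gyro = (-0.0400, -0.0400, -0.0200)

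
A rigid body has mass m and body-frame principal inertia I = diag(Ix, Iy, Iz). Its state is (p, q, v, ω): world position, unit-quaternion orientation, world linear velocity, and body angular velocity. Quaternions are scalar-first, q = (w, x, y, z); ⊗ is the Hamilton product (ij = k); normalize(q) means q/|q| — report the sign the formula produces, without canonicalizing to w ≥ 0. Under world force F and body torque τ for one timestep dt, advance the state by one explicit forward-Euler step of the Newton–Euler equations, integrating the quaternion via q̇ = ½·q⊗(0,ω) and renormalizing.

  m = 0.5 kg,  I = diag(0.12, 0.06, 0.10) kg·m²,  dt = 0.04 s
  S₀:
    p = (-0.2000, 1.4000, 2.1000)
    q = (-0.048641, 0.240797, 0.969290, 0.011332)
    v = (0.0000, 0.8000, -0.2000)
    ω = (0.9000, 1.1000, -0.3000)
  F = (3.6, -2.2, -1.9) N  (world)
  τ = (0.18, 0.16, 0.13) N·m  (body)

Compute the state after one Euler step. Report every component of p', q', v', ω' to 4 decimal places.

p' = (-0.2000, 1.4320, 2.0920)
q' = (-0.0742, 0.2338, 0.9695, -0.0005)
v' = (0.2880, 0.6240, -0.3520)
ω' = (0.9644, 1.2103, -0.2242)

α = I⁻¹(τ − ω×Iω) = (1.6100, 2.7567, 1.8940)
ω + α·dt = (0.9644, 1.2103, -0.2242)
Hamilton product q⊗(0,ω) = (-1.2795367, -0.3470291, 0.0289328, -0.5928920)
q + ½dt·q⊗(0,ω), renormalized = (-0.0742, 0.2338, 0.9695, -0.0005)
p + v·dt = (-0.2000, 1.4320, 2.0920)
new velocity v' = (0.2880, 0.6240, -0.3520)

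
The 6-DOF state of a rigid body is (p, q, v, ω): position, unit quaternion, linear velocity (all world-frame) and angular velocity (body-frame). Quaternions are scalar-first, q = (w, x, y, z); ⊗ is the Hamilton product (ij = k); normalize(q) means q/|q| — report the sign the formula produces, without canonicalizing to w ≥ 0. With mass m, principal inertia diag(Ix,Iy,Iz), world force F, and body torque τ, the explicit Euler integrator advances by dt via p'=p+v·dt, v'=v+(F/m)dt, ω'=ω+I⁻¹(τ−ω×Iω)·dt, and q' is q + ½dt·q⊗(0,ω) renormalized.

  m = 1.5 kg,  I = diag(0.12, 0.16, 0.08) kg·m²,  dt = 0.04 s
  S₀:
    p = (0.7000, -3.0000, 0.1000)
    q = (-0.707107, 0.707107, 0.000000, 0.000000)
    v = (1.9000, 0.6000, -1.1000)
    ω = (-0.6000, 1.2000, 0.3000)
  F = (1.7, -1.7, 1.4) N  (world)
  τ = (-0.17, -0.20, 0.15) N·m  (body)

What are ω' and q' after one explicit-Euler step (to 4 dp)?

ω' = (-0.6471, 1.1518, 0.3894)
q' = (-0.6984, 0.7153, -0.0212, 0.0127)

(τ − ω×Iω)/I = (-1.1767, -1.2050, 2.2350)
ω' = ω + α·dt = (-0.6471, 1.1518, 0.3894)
q⊗(0,ω) = (0.4242642, 0.4242642, -1.0606605, 0.6363963)
updated quaternion q' = (-0.6984, 0.7153, -0.0212, 0.0127)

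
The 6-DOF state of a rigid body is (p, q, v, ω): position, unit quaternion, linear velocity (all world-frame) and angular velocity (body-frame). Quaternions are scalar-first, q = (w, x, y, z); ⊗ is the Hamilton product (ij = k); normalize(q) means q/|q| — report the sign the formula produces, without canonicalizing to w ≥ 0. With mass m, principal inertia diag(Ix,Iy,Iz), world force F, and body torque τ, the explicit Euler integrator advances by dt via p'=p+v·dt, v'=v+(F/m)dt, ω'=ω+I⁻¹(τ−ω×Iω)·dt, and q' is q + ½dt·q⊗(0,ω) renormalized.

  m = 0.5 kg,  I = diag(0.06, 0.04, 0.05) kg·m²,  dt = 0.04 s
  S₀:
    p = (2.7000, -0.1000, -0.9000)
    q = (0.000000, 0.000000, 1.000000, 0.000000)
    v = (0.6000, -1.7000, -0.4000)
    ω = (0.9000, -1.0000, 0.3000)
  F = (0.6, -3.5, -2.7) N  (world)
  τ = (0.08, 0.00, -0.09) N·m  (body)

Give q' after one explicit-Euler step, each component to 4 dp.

2q̇ = q⊗(0,ω) = (1.0000000, 0.3000000, 0.0000000, -0.9000000)
q' = normalize(q + ½dt·q⊗(0,ω)) = (0.0200, 0.0060, 0.9996, -0.0180)

q' = (0.0200, 0.0060, 0.9996, -0.0180)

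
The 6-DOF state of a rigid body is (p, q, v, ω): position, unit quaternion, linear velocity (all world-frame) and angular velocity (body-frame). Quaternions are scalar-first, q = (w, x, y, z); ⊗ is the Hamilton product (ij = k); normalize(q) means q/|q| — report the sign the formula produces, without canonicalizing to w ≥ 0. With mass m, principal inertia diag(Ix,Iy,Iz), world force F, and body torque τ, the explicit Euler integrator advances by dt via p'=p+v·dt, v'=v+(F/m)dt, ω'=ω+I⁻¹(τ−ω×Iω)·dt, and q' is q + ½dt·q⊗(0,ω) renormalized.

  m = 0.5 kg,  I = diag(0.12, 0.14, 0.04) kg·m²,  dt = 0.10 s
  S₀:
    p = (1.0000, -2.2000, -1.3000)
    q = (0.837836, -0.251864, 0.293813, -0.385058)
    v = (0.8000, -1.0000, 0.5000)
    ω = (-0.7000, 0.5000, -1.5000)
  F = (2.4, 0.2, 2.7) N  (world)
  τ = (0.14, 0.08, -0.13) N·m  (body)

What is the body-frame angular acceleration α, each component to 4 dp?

α = (0.5417, -0.0286, -3.0750)

gyro term ω×Iω = (0.0750, 0.0840, -0.0070)
angular accel α = (0.5417, -0.0286, -3.0750)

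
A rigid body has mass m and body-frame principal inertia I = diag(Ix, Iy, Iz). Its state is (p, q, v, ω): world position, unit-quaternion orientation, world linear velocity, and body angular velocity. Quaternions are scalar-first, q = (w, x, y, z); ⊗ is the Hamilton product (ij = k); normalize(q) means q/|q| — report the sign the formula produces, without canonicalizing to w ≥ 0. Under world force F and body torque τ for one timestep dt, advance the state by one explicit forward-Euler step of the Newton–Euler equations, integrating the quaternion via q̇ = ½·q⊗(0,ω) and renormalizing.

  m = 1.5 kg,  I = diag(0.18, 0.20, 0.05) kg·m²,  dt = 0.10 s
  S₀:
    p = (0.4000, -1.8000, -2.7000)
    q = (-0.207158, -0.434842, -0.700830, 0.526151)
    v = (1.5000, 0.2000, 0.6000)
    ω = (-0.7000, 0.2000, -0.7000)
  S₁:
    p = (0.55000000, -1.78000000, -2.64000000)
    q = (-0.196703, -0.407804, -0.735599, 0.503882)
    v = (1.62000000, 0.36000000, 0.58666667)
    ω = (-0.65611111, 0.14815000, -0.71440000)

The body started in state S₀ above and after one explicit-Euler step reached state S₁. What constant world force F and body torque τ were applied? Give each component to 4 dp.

F = (1.8000, 2.4000, -0.2000)
τ = (0.1000, -0.0400, -0.0100)

ω₁ − ω₀ = (0.04388889, -0.05185000, -0.01440000)
gyro term ω₀×Iω₀ = (0.0210, 0.0637, -0.0028)
applied torque τ = (0.1000, -0.0400, -0.0100)
velocity change Δv = (0.12000000, 0.16000000, -0.01333333)
applied force F = (1.8000, 2.4000, -0.2000)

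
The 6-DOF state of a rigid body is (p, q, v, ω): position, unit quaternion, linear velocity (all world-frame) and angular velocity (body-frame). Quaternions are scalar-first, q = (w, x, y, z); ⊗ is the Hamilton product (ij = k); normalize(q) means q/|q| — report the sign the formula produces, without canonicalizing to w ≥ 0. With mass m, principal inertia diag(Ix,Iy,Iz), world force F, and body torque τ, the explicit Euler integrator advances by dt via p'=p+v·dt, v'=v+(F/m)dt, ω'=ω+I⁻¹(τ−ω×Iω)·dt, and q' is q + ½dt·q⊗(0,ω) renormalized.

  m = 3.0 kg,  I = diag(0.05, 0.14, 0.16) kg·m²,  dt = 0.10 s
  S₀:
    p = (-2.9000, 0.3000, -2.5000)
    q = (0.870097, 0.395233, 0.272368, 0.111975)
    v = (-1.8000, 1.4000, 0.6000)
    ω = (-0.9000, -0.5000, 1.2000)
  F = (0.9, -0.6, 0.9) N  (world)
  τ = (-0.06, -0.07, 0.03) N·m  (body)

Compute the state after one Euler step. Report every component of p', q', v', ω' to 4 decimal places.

a = F/m = (0.3000, -0.2000, 0.3000)
p' = p + v·dt = (-3.0800, 0.4400, -2.4400)
v' = v + a·dt = (-1.7700, 1.3800, 0.6300)
ω×(Iω) gyroscopic = (-0.0120, 0.1188, 0.0405)
angular accel α = (-0.9600, -1.3486, -0.0656)
ω + α·dt = (-0.9960, -0.6349, 1.1934)
Hamilton product q⊗(0,ω) = (0.3575237, -0.4002582, -1.0101056, 1.0916311)
q + ½dt·q⊗(0,ω), renormalized = (0.8852, 0.3741, 0.2212, 0.1660)

p' = (-3.0800, 0.4400, -2.4400)
q' = (0.8852, 0.3741, 0.2212, 0.1660)
v' = (-1.7700, 1.3800, 0.6300)
ω' = (-0.9960, -0.6349, 1.1934)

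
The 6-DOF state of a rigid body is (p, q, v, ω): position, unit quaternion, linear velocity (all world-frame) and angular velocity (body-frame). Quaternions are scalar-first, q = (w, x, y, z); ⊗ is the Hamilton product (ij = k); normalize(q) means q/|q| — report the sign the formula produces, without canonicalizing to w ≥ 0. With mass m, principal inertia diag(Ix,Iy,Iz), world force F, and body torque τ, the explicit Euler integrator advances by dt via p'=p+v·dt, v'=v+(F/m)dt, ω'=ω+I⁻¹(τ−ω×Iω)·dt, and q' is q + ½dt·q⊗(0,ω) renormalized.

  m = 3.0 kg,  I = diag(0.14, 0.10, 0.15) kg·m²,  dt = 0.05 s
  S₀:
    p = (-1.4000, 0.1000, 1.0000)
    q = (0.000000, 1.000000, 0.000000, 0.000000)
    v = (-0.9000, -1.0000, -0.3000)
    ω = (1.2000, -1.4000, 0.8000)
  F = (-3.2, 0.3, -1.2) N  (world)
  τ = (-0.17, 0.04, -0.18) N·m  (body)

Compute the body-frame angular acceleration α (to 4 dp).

α = (-0.8143, 0.4960, -1.6480)

ω×(Iω) gyroscopic = (-0.0560, -0.0096, 0.0672)
(τ − ω×Iω)/I = (-0.8143, 0.4960, -1.6480)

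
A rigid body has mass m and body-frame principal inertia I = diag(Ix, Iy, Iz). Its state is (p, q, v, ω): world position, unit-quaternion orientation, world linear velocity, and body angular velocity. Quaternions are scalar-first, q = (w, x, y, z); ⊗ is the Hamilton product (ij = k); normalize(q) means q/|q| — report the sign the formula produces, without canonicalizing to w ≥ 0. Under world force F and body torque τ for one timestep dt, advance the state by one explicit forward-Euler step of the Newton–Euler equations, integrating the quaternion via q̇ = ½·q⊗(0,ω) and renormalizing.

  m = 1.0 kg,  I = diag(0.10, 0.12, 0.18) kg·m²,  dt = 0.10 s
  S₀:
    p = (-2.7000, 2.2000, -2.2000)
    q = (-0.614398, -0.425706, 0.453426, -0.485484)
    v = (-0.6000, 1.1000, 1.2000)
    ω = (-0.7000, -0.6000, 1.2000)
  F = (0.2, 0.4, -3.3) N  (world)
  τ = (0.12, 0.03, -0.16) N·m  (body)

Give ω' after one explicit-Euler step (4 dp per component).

ω' = (-0.5368, -0.6310, 1.1064)

(τ − ω×Iω)/I = (1.6320, -0.3100, -0.9356)
new body rate ω' = (-0.5368, -0.6310, 1.1064)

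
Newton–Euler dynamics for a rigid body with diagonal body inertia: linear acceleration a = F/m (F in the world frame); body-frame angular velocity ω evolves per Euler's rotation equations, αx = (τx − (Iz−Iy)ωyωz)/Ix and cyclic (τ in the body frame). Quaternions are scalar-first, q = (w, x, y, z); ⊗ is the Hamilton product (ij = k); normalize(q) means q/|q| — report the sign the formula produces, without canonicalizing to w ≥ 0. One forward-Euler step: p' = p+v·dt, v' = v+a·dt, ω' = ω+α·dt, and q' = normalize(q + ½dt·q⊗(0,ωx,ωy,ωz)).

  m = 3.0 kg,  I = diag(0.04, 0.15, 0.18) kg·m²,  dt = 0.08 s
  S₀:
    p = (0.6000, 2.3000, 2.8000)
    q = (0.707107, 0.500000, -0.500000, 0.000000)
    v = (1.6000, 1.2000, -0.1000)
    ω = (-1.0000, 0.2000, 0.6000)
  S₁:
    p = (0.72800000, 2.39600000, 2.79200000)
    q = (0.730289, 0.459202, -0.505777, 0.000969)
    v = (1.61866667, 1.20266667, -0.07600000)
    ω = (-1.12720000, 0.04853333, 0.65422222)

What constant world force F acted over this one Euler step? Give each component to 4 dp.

velocity change Δv = (0.01866667, 0.00266667, 0.02400000)
m·(v₁−v₀)/dt = (0.7000, 0.1000, 0.9000)

F = (0.7000, 0.1000, 0.9000)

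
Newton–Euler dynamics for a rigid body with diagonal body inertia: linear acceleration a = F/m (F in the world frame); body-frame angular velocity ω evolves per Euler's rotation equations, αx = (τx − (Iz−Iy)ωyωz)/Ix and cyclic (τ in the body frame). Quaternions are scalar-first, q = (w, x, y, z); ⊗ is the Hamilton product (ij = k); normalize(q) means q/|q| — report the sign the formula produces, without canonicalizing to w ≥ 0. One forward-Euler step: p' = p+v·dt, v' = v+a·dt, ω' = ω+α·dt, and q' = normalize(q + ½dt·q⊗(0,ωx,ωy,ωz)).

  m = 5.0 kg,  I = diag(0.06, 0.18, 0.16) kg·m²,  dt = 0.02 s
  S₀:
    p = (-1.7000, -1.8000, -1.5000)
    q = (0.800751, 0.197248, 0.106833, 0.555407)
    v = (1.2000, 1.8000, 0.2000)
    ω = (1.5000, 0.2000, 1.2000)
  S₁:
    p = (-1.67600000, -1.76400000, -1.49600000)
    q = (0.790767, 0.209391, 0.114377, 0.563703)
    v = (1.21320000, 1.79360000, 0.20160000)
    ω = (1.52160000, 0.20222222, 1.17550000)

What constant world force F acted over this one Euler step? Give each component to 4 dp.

F = (3.3000, -1.6000, 0.4000)

v₁ − v₀ = (0.01320000, -0.00640000, 0.00160000)
F = m·Δv/dt = (3.3000, -1.6000, 0.4000)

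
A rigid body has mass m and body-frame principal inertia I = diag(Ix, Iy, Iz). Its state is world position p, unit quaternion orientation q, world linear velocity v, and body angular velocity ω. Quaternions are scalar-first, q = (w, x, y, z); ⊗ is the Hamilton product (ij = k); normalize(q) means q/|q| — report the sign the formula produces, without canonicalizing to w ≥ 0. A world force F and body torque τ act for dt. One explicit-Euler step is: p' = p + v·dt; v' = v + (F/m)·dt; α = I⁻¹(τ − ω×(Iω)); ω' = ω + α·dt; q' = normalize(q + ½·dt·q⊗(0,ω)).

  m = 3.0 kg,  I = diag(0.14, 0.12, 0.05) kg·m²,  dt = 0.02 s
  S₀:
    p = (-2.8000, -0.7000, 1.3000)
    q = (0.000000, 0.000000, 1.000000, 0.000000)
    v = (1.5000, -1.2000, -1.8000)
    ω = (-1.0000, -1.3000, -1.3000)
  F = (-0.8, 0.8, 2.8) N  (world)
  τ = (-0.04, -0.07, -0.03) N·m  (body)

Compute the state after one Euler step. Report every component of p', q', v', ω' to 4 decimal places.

p + v·dt = (-2.7700, -0.7240, 1.2640)
v' = v + a·dt = (1.4947, -1.1947, -1.7813)
(τ − ω×Iω)/I = (0.5593, -1.5583, -0.0800)
ω + α·dt = (-0.9888, -1.3312, -1.3016)
q⊗(0,ω) = (1.3000000, -1.3000000, 0.0000000, 1.0000000)
q' = normalize(q + ½dt·q⊗(0,ω)) = (0.0130, -0.0130, 0.9998, 0.0100)

p' = (-2.7700, -0.7240, 1.2640)
q' = (0.0130, -0.0130, 0.9998, 0.0100)
v' = (1.4947, -1.1947, -1.7813)
ω' = (-0.9888, -1.3312, -1.3016)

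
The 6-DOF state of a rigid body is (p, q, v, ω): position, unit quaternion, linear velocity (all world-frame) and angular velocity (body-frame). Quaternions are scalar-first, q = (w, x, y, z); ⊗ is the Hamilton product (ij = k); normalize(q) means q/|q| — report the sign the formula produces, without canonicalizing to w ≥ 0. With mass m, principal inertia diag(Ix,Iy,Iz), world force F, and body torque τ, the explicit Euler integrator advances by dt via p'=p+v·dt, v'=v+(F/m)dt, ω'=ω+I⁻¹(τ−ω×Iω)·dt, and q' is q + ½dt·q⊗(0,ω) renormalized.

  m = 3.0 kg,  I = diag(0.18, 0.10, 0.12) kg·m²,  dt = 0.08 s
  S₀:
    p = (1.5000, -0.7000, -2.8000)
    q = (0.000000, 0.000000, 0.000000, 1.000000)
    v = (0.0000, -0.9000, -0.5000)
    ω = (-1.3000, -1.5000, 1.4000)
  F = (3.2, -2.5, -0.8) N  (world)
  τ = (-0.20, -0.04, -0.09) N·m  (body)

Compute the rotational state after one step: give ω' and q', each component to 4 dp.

ω' = (-1.3702, -1.4446, 1.4440)
q' = (-0.0557, 0.0597, -0.0518, 0.9953)

angular accel α = (-0.8778, 0.6920, 0.5500)
ω + α·dt = (-1.3702, -1.4446, 1.4440)
Hamilton product q⊗(0,ω) = (-1.4000000, 1.5000000, -1.3000000, 0.0000000)
q' = normalize(q + ½dt·q⊗(0,ω)) = (-0.0557, 0.0597, -0.0518, 0.9953)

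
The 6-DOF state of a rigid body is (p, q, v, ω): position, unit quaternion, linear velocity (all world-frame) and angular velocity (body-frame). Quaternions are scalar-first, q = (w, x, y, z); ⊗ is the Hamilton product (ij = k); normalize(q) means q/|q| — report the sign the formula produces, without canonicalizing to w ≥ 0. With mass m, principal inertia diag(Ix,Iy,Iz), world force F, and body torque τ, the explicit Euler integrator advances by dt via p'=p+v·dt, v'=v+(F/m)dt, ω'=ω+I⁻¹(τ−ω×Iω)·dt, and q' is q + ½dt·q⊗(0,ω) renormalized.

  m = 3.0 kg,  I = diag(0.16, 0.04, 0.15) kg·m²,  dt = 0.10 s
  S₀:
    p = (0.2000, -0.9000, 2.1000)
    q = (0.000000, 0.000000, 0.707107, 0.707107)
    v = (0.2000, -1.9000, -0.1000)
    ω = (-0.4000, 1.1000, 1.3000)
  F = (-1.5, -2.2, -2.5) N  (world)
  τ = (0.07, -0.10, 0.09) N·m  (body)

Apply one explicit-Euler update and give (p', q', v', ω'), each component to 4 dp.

p' = (0.2200, -1.0900, 2.0900)
q' = (-0.0845, 0.0070, 0.6903, 0.7185)
v' = (0.1500, -1.9733, -0.1833)
ω' = (-0.4546, 0.8630, 1.3248)

linear accel F/m = (-0.5000, -0.7333, -0.8333)
new position p' = (0.2200, -1.0900, 2.0900)
new velocity v' = (0.1500, -1.9733, -0.1833)
α = I⁻¹(τ − ω×Iω) = (-0.5456, -2.3700, 0.2480)
ω + α·dt = (-0.4546, 0.8630, 1.3248)
q⊗(0,ω) = (-1.6970568, 0.1414214, -0.2828428, 0.2828428)
q + ½dt·q⊗(0,ω), renormalized = (-0.0845, 0.0070, 0.6903, 0.7185)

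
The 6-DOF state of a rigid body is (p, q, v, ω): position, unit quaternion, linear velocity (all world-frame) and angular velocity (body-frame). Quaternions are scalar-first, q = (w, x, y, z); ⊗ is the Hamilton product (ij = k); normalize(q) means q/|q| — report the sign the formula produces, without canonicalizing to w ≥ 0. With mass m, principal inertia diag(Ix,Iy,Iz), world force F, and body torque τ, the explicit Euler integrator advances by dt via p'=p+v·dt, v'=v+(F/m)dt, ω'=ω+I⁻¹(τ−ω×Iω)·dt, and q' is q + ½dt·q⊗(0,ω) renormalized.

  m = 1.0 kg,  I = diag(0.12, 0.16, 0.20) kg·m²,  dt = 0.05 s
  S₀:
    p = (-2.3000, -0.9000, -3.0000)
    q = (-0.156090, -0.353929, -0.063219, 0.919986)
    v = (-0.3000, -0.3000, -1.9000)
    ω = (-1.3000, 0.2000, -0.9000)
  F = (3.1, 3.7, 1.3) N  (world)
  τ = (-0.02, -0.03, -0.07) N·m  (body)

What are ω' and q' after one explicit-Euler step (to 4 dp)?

ω' = (-1.3053, 0.2199, -0.9149)
q' = (-0.1465, -0.3518, -0.1018, 0.9189)

ω×(Iω) gyroscopic = (-0.0072, -0.0936, -0.0104)
α = I⁻¹(τ − ω×Iω) = (-0.1067, 0.3975, -0.2980)
ω + α·dt = (-1.3053, 0.2199, -0.9149)
Hamilton product q⊗(0,ω) = (0.3805235, 0.0758169, -1.5457359, -0.0124895)
q + ½dt·q⊗(0,ω), renormalized = (-0.1465, -0.3518, -0.1018, 0.9189)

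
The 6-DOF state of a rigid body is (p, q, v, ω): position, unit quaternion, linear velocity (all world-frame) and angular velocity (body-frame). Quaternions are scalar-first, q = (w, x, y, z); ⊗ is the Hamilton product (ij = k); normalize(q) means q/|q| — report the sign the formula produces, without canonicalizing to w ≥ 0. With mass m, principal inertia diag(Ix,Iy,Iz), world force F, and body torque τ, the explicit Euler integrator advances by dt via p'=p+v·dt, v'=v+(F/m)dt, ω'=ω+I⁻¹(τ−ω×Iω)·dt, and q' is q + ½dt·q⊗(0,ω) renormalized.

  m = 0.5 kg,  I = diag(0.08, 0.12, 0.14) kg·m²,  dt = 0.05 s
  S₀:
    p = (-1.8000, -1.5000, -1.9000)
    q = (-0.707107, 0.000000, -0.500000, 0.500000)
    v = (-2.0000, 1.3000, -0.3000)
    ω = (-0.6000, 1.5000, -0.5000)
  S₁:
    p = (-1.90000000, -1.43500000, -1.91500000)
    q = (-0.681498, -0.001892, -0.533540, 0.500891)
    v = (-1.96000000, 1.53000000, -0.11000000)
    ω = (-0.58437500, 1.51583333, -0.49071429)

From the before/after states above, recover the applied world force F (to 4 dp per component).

F = (0.4000, 2.3000, 1.9000)

v₁ − v₀ = (0.04000000, 0.23000000, 0.19000000)
F = m·Δv/dt = (0.4000, 2.3000, 1.9000)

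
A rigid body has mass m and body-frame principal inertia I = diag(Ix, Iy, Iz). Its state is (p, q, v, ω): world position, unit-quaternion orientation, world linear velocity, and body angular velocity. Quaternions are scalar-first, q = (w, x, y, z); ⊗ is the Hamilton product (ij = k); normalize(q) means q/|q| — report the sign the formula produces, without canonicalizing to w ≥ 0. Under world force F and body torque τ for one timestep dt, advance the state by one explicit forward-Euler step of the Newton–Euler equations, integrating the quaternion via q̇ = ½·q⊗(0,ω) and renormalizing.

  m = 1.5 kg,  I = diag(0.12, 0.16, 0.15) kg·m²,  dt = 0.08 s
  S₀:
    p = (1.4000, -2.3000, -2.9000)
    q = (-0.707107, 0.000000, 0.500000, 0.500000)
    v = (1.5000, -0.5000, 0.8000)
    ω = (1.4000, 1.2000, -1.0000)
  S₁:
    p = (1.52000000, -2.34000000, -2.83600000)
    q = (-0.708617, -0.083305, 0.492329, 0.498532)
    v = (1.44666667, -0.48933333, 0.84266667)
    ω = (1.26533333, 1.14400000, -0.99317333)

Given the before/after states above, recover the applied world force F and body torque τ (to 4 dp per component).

v₁ − v₀ = (-0.05333333, 0.01066667, 0.04266667)
applied force F = (-1.0000, 0.2000, 0.8000)
rate change Δω = (-0.13466667, -0.05600000, 0.00682667)
applied torque τ = (-0.1900, -0.0700, 0.0800)

F = (-1.0000, 0.2000, 0.8000)
τ = (-0.1900, -0.0700, 0.0800)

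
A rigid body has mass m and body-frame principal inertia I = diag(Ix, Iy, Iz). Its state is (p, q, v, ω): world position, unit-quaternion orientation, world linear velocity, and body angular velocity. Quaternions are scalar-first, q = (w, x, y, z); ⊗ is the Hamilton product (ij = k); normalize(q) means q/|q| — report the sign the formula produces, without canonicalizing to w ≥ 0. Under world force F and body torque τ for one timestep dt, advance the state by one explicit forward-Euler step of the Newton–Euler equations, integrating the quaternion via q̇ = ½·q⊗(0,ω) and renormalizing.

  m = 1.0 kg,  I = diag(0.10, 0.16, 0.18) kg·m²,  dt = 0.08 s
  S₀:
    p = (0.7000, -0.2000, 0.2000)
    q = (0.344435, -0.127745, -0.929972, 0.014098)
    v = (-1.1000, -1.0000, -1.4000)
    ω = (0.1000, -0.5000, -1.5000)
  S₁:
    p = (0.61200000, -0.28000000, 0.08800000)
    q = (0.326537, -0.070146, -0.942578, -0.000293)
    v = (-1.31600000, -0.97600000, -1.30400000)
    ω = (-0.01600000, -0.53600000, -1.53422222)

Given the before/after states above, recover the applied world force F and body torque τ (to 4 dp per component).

F = (-2.7000, 0.3000, 1.2000)
τ = (-0.1300, -0.0600, -0.0800)

v₁ − v₀ = (-0.21600000, 0.02400000, 0.09600000)
F = m·Δv/dt = (-2.7000, 0.3000, 1.2000)
Δω = ω₁−ω₀ = (-0.11600000, -0.03600000, -0.03422222)
precession coupling = (0.0150, 0.0120, -0.0030)
applied torque τ = (-0.1300, -0.0600, -0.0800)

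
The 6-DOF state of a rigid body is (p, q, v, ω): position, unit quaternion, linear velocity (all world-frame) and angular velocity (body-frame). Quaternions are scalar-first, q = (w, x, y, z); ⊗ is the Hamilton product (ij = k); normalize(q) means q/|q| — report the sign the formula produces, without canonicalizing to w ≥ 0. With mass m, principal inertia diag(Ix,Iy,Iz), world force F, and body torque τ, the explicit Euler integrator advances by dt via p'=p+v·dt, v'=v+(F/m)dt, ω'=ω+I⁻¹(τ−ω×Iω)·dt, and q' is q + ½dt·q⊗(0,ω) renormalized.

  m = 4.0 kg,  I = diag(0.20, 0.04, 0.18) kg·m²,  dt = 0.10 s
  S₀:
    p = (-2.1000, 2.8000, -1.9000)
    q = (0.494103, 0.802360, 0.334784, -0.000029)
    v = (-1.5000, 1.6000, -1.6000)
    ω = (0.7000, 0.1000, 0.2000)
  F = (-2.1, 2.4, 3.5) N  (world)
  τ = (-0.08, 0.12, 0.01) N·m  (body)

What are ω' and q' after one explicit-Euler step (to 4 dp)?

(τ − ω×Iω)/I = (-0.4140, 2.9300, 0.1178)
new body rate ω' = (0.6586, 0.3930, 0.2118)
2q̇ = q⊗(0,ω) = (-0.5951246, 0.4128318, -0.1110820, -0.0552922)
q' = normalize(q + ½dt·q⊗(0,ω)) = (0.4640, 0.8224, 0.3290, -0.0028)

ω' = (0.6586, 0.3930, 0.2118)
q' = (0.4640, 0.8224, 0.3290, -0.0028)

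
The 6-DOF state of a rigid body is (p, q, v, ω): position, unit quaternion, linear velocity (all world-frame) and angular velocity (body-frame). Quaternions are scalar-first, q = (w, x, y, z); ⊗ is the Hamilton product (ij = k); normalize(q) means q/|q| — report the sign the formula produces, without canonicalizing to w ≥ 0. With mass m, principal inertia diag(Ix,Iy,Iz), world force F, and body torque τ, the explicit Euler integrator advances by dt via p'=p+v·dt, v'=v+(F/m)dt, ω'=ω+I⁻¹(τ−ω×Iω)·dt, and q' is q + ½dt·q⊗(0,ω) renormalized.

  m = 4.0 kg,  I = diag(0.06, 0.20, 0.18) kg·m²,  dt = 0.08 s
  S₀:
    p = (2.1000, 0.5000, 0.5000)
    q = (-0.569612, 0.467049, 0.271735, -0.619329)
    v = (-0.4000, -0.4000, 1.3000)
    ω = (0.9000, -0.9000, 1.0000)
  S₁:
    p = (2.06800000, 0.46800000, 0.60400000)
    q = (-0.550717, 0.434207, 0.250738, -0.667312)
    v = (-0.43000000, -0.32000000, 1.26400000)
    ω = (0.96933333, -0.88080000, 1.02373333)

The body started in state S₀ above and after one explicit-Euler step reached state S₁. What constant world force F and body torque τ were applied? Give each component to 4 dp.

F = (-1.5000, 4.0000, -1.8000)
τ = (0.0700, -0.0600, -0.0600)

velocity change Δv = (-0.03000000, 0.08000000, -0.03600000)
F = m·Δv/dt = (-1.5000, 4.0000, -1.8000)
rate change Δω = (0.06933333, 0.01920000, 0.02373333)
ω₀×(Iω₀) = (0.0180, -0.1080, -0.1134)
τ = I·(Δω/dt) + ω₀×(Iω₀) = (0.0700, -0.0600, -0.0600)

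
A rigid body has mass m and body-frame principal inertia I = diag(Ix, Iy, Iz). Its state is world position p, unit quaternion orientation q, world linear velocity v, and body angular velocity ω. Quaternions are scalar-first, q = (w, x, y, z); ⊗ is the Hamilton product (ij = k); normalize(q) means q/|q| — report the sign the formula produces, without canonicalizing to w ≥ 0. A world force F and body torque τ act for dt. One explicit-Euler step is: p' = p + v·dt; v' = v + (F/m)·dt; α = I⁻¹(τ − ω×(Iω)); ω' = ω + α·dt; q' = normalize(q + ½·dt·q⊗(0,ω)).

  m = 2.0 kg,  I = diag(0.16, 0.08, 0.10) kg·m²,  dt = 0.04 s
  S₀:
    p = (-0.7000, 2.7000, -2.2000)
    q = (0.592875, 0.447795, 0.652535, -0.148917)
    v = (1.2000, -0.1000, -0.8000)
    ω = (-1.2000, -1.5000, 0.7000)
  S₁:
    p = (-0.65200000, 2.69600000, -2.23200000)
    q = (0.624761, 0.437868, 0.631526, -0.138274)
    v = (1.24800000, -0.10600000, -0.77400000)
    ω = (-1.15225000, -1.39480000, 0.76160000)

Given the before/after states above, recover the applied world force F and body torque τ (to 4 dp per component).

velocity change Δv = (0.04800000, -0.00600000, 0.02600000)
m·(v₁−v₀)/dt = (2.4000, -0.3000, 1.3000)
rate change Δω = (0.04775000, 0.10520000, 0.06160000)
precession coupling = (-0.0210, -0.0504, -0.1440)
I·α + gyro = (0.1700, 0.1600, 0.0100)

F = (2.4000, -0.3000, 1.3000)
τ = (0.1700, 0.1600, 0.0100)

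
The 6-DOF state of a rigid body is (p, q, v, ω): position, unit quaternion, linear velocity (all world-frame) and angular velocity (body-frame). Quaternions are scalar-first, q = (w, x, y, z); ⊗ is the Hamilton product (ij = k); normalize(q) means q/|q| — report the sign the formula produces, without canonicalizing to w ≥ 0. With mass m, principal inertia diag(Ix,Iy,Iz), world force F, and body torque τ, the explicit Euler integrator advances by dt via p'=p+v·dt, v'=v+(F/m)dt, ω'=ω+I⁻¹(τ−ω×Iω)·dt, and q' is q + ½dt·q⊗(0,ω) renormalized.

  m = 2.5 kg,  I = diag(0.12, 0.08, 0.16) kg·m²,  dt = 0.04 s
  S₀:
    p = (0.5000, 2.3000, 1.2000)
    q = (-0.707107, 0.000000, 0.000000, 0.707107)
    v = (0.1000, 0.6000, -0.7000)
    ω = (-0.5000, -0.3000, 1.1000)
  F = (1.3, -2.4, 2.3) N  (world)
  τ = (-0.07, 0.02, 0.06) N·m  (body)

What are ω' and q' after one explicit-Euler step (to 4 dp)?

α = I⁻¹(τ − ω×Iω) = (-0.3633, -0.0250, 0.4125)
ω' = ω + α·dt = (-0.5145, -0.3010, 1.1165)
2q̇ = q⊗(0,ω) = (-0.7778177, 0.5656856, -0.1414214, -0.7778177)
updated quaternion q' = (-0.7224, 0.0113, -0.0028, 0.6913)

ω' = (-0.5145, -0.3010, 1.1165)
q' = (-0.7224, 0.0113, -0.0028, 0.6913)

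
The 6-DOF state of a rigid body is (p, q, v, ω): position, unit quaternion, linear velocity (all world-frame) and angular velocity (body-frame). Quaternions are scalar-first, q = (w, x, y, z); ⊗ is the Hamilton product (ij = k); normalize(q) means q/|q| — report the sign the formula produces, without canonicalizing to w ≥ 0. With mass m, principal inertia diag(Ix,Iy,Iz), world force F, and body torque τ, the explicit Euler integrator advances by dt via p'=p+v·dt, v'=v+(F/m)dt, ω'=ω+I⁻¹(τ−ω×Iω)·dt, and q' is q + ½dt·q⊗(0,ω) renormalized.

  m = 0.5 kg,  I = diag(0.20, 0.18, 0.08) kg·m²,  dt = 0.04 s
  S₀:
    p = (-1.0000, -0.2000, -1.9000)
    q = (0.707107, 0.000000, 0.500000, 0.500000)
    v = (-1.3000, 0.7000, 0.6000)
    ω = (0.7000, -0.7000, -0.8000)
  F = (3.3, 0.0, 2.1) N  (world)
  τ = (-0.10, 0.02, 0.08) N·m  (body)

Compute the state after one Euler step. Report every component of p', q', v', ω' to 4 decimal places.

α = I⁻¹(τ − ω×Iω) = (-0.2200, 0.4844, 0.8775)
ω + α·dt = (0.6912, -0.6806, -0.7649)
Hamilton product q⊗(0,ω) = (0.7500000, 0.4449749, -0.1449749, -0.9156856)
q + ½dt·q⊗(0,ω), renormalized = (0.7219, 0.0089, 0.4969, 0.4815)
p' = p + v·dt = (-1.0520, -0.1720, -1.8760)
v + (F/m)dt = (-1.0360, 0.7000, 0.7680)

p' = (-1.0520, -0.1720, -1.8760)
q' = (0.7219, 0.0089, 0.4969, 0.4815)
v' = (-1.0360, 0.7000, 0.7680)
ω' = (0.6912, -0.6806, -0.7649)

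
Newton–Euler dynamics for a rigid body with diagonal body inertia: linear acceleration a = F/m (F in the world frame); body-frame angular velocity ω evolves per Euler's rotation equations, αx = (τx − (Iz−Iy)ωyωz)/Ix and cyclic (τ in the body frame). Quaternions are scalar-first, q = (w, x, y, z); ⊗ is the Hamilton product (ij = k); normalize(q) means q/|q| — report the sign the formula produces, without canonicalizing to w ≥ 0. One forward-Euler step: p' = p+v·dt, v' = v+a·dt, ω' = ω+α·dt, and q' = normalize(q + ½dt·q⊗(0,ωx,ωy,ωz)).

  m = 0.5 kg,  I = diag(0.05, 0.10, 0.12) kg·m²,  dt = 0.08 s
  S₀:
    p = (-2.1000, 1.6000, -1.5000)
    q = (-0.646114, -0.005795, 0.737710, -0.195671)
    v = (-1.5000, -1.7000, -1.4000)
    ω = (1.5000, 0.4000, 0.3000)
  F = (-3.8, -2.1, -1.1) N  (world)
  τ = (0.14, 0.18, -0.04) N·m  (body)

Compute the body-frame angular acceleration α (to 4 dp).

α = (2.7520, 2.1150, -0.5833)

ω×(Iω) gyroscopic = (0.0024, -0.0315, 0.0300)
α = I⁻¹(τ − ω×Iω) = (2.7520, 2.1150, -0.5833)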